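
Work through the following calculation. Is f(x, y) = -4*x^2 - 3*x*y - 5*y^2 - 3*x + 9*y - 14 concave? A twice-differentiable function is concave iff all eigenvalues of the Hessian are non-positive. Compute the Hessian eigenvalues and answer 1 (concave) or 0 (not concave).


The Hessian of f(x,y) = -4*x^2 - 3*x*y - 5*y^2 - 3*x + 9*y - 14 is:
H = [[-8, -3], [-3, -10]]
Trace = -8 - 10 = -18
Determinant = -8*-10 - (-3)^2 = 71
Discriminant = (-18)^2 - 4*71 = 40.0
Eigenvalues: lambda_1 = -12.1623, lambda_2 = -5.8377
The function is concave.

1


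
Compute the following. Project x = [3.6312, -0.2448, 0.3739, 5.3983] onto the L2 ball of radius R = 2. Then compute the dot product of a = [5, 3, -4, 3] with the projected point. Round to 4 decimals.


Step 1: Compute ||x|| (intermediates to 6 decimals).
||x|| = sqrt(3.6312^2 + (-0.2448)^2 + 0.3739^2 + 5.3983^2) = 6.521272
Step 2: Project.
Since ||x|| > R, scale = R/||x|| = 2/6.521272 = 0.306689, proj(x) = scale * x
proj(x) = [1.113649, -0.075077, 0.114671, 1.655599]
Step 3: Dot product.
a^T * proj(x) = 5*1.113649 + 3*(-0.075077) - 4*0.114671 + 3*1.655599 = 9.8511


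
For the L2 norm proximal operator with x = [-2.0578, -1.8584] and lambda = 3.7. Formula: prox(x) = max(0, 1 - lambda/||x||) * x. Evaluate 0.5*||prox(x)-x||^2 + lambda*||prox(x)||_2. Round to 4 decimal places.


Step 1: Compute ||x||.
||x|| = 2.7728
Step 2: Compute scaling factor.
scale = max(0, 1 - 3.7/2.7728) = 0.0
Step 3: prox(x) = [-0.0, -0.0]
||prox(x)|| = 0.0
Step 4: Proximal objective.
0.5*||prox-x||^2 = 3.8441
lambda*||prox|| = 0.0
Total = 3.8441


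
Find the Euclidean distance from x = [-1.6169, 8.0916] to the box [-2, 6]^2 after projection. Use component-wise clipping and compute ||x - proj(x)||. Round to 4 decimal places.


Project each component onto [-2, 6].
clip(-1.6169) = -1.6169, clip(8.0916) = 6.0
Projection = [-1.6169, 6.0]
Squared diffs: [0.0, 4.3748]
Distance = sqrt(4.3748) = 2.0916


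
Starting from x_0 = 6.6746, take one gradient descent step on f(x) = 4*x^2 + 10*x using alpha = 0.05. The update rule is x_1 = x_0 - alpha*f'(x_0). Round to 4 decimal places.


We compute the gradient at x_0 and apply the update.
f'(x) = 8*x + 10
f'(6.6746) = 8*6.6746 + 10 = 63.3968
x_1 = 6.6746 - 0.05*63.3968 = 3.5048


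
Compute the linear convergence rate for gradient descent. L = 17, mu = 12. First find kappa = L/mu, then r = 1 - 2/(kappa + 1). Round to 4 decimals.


Step 1: Compute the condition number.
kappa = L/mu = 17/12 = 1.4167
Step 2: Compute the convergence rate.
r = 1 - 2/(kappa + 1) = 1 - 2*mu/(L + mu) = (L - mu)/(L + mu) = 5/29 = 0.1724


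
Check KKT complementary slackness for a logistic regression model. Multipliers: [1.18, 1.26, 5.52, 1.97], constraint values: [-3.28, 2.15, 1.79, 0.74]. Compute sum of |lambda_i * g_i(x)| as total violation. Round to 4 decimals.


KKT complementary slackness check:
lambda_1 * g_1 = 1.18 * -3.28 = -3.8704
lambda_2 * g_2 = 1.26 * 2.15 = 2.709
lambda_3 * g_3 = 5.52 * 1.79 = 9.8808
lambda_4 * g_4 = 1.97 * 0.74 = 1.4578
Total violation = 3.8704 + 2.709 + 9.8808 + 1.4578 = 17.918


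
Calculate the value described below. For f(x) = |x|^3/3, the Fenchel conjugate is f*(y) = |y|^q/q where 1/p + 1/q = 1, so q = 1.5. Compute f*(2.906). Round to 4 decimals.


The conjugate exponent q satisfies 1/p + 1/q = 1.
p = 3, so q = 3/(3 - 1) = 1.5
|y|^q = 2.906^1.5 = 4.9539
f*(2.906) = 4.9539 / 1.5 = 3.3026


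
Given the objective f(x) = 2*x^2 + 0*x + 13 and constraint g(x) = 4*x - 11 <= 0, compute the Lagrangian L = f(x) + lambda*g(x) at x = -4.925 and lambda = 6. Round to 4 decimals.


Step 1: Evaluate f(x).
f(-4.925) = 2*(-4.925)^2 + 0*(-4.925) + 13 = 61.5113
Step 2: Evaluate g(x).
g(-4.925) = 4*-4.925 - 11 = -30.7
Step 3: Compute Lagrangian.
L = 61.5113 + 6*-30.7 = -122.6888


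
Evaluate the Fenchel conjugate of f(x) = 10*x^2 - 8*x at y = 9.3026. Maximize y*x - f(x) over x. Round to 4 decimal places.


f*(y) = sup_x {y*x - a*x^2 - b*x} = sup_x {(y-b)*x - a*x^2}
FOC: (y - b) - 2a*x = 0 => x* = (y - b)/(2a)
x* = (9.3026 + 8)/(2*10) = 0.8651
f*(9.3026) = (y-b)^2/(4a) = (9.3026 + 8)^2/(4*10)
= 299.38/40 = 7.4845


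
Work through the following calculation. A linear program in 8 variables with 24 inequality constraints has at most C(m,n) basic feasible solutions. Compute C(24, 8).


Each vertex corresponds to some choice of n active constraints out of m, so the number of vertices is at most C(m, n) = m! / (n!(m-n)!).
m = 24, n = 8
Numerator: 24 * 23 * 22 * 21 * 20 * 19 * 18 * 17
Denominator: 8! = 40320
C(24, 8) = 735471


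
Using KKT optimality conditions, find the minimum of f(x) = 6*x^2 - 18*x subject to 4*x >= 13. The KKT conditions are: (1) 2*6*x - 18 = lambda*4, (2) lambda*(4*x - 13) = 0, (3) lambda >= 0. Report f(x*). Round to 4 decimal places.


Step 1: Try lambda = 0 (constraint inactive).
x_unc = 18/(2*6) = 1.5
Check: 4*1.5 = 6.0 < 13 -- violated!
Step 2: Constraint must be active: 4*x = 13
x* = 13/4 = 3.25
lambda = (2*6*3.25 - 18)/4 = 5.25
Step 3: Compute optimal value.
f(x*) = 6*3.25^2 - 18*3.25 = 4.875


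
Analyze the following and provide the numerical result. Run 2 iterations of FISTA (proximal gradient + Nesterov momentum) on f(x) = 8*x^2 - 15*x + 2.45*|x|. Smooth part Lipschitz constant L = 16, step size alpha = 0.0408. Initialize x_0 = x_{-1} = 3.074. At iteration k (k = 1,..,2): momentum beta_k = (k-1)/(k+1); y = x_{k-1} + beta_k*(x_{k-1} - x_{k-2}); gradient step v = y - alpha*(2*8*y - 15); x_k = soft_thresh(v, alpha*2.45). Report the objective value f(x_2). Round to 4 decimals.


FISTA on f(x) = 8*x^2 - 15*x + 2.45*|x|
L = 16, alpha = 0.0408
Iteration 1: beta = 0.0, y = 3.074 + 0.0*(3.074 - 3.074) = 3.074
  grad(y) = 34.184, v = y - alpha*grad = 1.6793
  prox(v) = soft_thresh(1.6793, 0.1) = 1.5793
Iteration 2: beta = 0.3333, y = 1.5793 + 0.3333*(1.5793 - 3.074) = 1.0811
  grad(y) = 2.2978, v = y - alpha*grad = 0.9874
  prox(v) = soft_thresh(0.9874, 0.1) = 0.8874
f(x_2) = 8*0.8874^2 - 15*0.8874 + 2.45*|0.8874| = -4.837


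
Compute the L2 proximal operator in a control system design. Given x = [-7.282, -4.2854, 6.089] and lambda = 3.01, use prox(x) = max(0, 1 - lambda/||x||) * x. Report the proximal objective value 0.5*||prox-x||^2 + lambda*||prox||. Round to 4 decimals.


Step 1: Compute ||x||.
||x|| = 10.4148
Step 2: Compute scaling factor.
scale = max(0, 1 - 3.01/10.4148) = 0.711
Step 3: prox(x) = [-5.1774, -3.0469, 4.3292]
||prox(x)|| = 7.4048
Step 4: Proximal objective.
0.5*||prox-x||^2 = 4.5301
lambda*||prox|| = 22.2884
Total = 26.8185


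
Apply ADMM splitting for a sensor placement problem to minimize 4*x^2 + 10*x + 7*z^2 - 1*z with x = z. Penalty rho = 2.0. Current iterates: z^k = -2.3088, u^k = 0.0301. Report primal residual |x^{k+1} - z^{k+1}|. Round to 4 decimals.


ADMM iteration with rho = 2.0, z^k = -2.3088, u^k = 0.0301
Step 1: x-update.
Minimize 4*x^2 + 10*x + (2.0/2)*(x + 2.3088 + 0.0301)^2
FOC: (2*4 + 2.0)*x = -10 + 2.0*(-2.3088 - 0.0301)
x^{k+1} = -1.4678
Step 2: z-update.
Minimize 7*z^2 - 1*z + (2.0/2)*(-1.4678 - z + 0.0301)^2
FOC: (2*7 + 2.0)*z = 1 + 2.0*(-1.4678 + 0.0301)
z^{k+1} = -0.1172
Step 3: u-update.
u^{k+1} = 0.0301 - 1.4678 + 0.1172 = -1.3205
Step 4: Primal residual = |-1.4678 + 0.1172| = 1.3506


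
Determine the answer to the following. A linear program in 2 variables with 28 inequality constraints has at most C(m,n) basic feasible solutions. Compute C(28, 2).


Each vertex corresponds to some choice of n active constraints out of m, so the number of vertices is at most C(m, n) = m! / (n!(m-n)!).
m = 28, n = 2
Numerator: 28 * 27
Denominator: 2! = 2
C(28, 2) = 378


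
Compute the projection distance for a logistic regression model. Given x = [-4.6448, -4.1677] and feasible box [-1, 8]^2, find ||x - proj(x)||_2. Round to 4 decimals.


Project each component onto [-1, 8].
clip(-4.6448) = -1.0, clip(-4.1677) = -1.0
Projection = [-1.0, -1.0]
Squared diffs: [13.2846, 10.0343]
Distance = sqrt(23.3189) = 4.829


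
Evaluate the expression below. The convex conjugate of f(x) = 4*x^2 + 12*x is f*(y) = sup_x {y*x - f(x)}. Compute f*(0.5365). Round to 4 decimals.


f*(y) = sup_x {y*x - a*x^2 - b*x} = sup_x {(y-b)*x - a*x^2}
FOC: (y - b) - 2a*x = 0 => x* = (y - b)/(2a)
x* = (0.5365 - 12)/(2*4) = -1.4329
f*(0.5365) = (y-b)^2/(4a) = (0.5365 - 12)^2/(4*4)
= 131.4118/16 = 8.2132


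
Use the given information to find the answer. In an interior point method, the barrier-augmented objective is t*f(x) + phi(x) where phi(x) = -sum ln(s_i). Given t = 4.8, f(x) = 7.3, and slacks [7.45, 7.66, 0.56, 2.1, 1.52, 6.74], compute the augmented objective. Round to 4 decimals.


Step 1: Compute log-barrier.
ln values: [2.0082, 2.036, -0.5798, 0.7419, 0.4187, 1.9081]
phi = -(2.0082 + 2.036 - 0.5798 + 0.7419 + 0.4187 + 1.9081) = -6.5331
Step 2: Compute augmented objective.
t*f(x) = 4.8*7.3 = 35.04
Total = 35.04 - 6.5331 = 28.5069


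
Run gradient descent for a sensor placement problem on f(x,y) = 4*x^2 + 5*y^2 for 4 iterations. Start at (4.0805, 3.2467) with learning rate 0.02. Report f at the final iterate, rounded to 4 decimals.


Gradient descent on f(x,y) = 4*x^2 + 5*y^2.
Starting point: (4.0805, 3.2467), alpha = 0.02
Step 1: grad_x = 2*4*4.0805 = 32.644, grad_y = 2*5*3.2467 = 32.467
  x_1 = 4.0805 - 0.02*32.644 = 3.4276
  y_1 = 3.2467 - 0.02*32.467 = 2.5974
Step 2: grad_x = 2*4*3.4276 = 27.421, grad_y = 2*5*2.5974 = 25.9736
  x_2 = 3.4276 - 0.02*27.421 = 2.8792
  y_2 = 2.5974 - 0.02*25.9736 = 2.0779
Step 3: grad_x = 2*4*2.8792 = 23.0336, grad_y = 2*5*2.0779 = 20.7789
  x_3 = 2.8792 - 0.02*23.0336 = 2.4185
  y_3 = 2.0779 - 0.02*20.7789 = 1.6623
Step 4: grad_x = 2*4*2.4185 = 19.3482, grad_y = 2*5*1.6623 = 16.6231
  x_4 = 2.4185 - 0.02*19.3482 = 2.0316
  y_4 = 1.6623 - 0.02*16.6231 = 1.3298
f(2.0316, 1.3298) = 4*2.0316^2 + 5*1.3298^2 = 25.3515


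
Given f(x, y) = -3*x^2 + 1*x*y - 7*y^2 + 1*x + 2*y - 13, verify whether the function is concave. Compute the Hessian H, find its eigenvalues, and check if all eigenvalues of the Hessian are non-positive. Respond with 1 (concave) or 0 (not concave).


The Hessian of f(x,y) = -3*x^2 + 1*x*y - 7*y^2 + 1*x + 2*y - 13 is:
H = [[-6, 1], [1, -14]]
Trace = -6 - 14 = -20
Determinant = -6*-14 - (1)^2 = 83
Discriminant = (-20)^2 - 4*83 = 68.0
Eigenvalues: lambda_1 = -14.1231, lambda_2 = -5.8769
The function is concave.

1


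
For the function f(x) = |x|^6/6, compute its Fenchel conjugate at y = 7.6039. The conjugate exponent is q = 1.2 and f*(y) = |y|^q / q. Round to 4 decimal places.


The conjugate exponent q satisfies 1/p + 1/q = 1.
p = 6, so q = 6/(6 - 1) = 1.2
|y|^q = 7.6039^1.2 = 11.4089
f*(7.6039) = 11.4089 / 1.2 = 9.5074


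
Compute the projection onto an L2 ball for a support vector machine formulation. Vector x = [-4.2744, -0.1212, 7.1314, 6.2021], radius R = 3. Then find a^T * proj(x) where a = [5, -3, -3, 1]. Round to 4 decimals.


Step 1: Compute ||x|| (intermediates to 6 decimals).
||x|| = sqrt((-4.2744)^2 + (-0.1212)^2 + 7.1314^2 + 6.2021^2) = 10.373432
Step 2: Project.
Since ||x|| > R, scale = R/||x|| = 3/10.373432 = 0.2892, proj(x) = scale * x
proj(x) = [-1.236156, -0.035051, 2.062401, 1.793647]
Step 3: Dot product.
a^T * proj(x) = 5*(-1.236156) - 3*(-0.035051) - 3*2.062401 + 1*1.793647 = -10.4692


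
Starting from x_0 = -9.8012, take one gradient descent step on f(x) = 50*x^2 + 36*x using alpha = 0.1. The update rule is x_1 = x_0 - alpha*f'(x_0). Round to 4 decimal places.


We compute the gradient at x_0 and apply the update.
f'(x) = 100*x + 36
f'(-9.8012) = 100*-9.8012 + 36 = -944.12
x_1 = -9.8012 - 0.1*-944.12 = 84.6108


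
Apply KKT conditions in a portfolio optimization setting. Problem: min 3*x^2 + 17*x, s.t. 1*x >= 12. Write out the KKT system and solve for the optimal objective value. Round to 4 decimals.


Step 1: Try lambda = 0 (constraint inactive).
x_unc = -17/(2*3) = -2.8333
Check: 1*-2.8333 = -2.8333 < 12 -- violated!
Step 2: Constraint must be active: 1*x = 12
x* = 12/1 = 12.0
lambda = (2*3*12.0 + 17)/1 = 89.0
Step 3: Compute optimal value.
f(x*) = 3*12.0^2 + 17*12.0 = 636.0


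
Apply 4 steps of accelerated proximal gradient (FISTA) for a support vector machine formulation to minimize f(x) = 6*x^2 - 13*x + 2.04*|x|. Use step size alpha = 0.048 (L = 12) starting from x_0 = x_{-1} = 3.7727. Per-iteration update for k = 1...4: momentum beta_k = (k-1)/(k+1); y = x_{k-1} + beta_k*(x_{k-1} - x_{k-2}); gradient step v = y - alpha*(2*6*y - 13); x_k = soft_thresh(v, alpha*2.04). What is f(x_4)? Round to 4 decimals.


FISTA on f(x) = 6*x^2 - 13*x + 2.04*|x|
L = 12, alpha = 0.048
Iteration 1: beta = 0.0, y = 3.7727 + 0.0*(3.7727 - 3.7727) = 3.7727
  grad(y) = 32.2724, v = y - alpha*grad = 2.2236
  prox(v) = soft_thresh(2.2236, 0.0979) = 2.1257
Iteration 2: beta = 0.3333, y = 2.1257 + 0.3333*(2.1257 - 3.7727) = 1.5767
  grad(y) = 5.9205, v = y - alpha*grad = 1.2925
  prox(v) = soft_thresh(1.2925, 0.0979) = 1.1946
Iteration 3: beta = 0.5, y = 1.1946 + 0.5*(1.1946 - 2.1257) = 0.7291
  grad(y) = -4.2514, v = y - alpha*grad = 0.9331
  prox(v) = soft_thresh(0.9331, 0.0979) = 0.8352
Iteration 4: beta = 0.6, y = 0.8352 + 0.6*(0.8352 - 1.1946) = 0.6196
  grad(y) = -5.5653, v = y - alpha*grad = 0.8867
  prox(v) = soft_thresh(0.8867, 0.0979) = 0.7888
f(x_4) = 6*0.7888^2 - 13*0.7888 + 2.04*|0.7888| = -4.912


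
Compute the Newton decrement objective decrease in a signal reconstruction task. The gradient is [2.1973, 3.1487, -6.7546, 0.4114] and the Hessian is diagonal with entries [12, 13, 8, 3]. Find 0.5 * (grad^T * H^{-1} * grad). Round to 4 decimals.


Step 1: H is diagonal, so H^(-1) * g = [0.1831, 0.2422, -0.8443, 0.1371].
Step 2: g^T H^(-1) g = sum_i g_i^2 / H_ii
  = (2.1973)^2/12 + (3.1487)^2/13 + (-6.7546)^2/8 + (0.4114)^2/3
  = 0.4023 + 0.7626 + 5.7031 + 0.0564 = 6.9245
Step 3: Objective decrease = 0.5 * g^T H^(-1) g = 3.4622


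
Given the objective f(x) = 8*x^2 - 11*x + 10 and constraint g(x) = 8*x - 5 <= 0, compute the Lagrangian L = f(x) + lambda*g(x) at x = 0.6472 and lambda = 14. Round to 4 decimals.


Step 1: Evaluate f(x).
f(0.6472) = 8*0.6472^2 - 11*0.6472 + 10 = 6.2317
Step 2: Evaluate g(x).
g(0.6472) = 8*0.6472 - 5 = 0.1776
Step 3: Compute Lagrangian.
L = 6.2317 + 14*0.1776 = 8.7181


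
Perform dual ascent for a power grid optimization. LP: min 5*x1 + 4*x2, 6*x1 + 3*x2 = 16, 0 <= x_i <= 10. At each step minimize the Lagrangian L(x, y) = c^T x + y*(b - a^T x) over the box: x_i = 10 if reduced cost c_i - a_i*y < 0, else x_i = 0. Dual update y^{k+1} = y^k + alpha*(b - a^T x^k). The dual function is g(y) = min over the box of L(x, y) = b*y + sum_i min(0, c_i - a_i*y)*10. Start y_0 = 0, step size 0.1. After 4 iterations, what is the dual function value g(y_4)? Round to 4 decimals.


Dual ascent for LP: min 5*x1 + 4*x2, 6*x1 + 3*x2 = 16, 0 <= x_i <= 10
Step 1: y^k = 0.0, reduced costs: (5.0, 4.0)
  x^k = (0.0, 0.0), subgradient = b - a^T x = 16.0
  y^{k+1} = 0.0 + 0.1*16.0 = 1.6
Step 2: y^k = 1.6, reduced costs: (-4.6, -0.8)
  x^k = (10.0, 10.0), subgradient = b - a^T x = -74.0
  y^{k+1} = 1.6 + 0.1*-74.0 = -5.8
Step 3: y^k = -5.8, reduced costs: (39.8, 21.4)
  x^k = (0.0, 0.0), subgradient = b - a^T x = 16.0
  y^{k+1} = -5.8 + 0.1*16.0 = -4.2
Step 4: y^k = -4.2, reduced costs: (30.2, 16.6)
  x^k = (0.0, 0.0), subgradient = b - a^T x = 16.0
  y^{k+1} = -4.2 + 0.1*16.0 = -2.6
Dual objective at y_4 = -2.6: reduced costs (20.6, 11.8), box minimizer x = (0.0, 0.0)
g(y_4) = b*y + (c1 - a1*y)*x1 + (c2 - a2*y)*x2 = 16*(-2.6) + 20.6*0.0 + 11.8*0.0 = -41.6 + 0.0 + 0.0 = -41.6


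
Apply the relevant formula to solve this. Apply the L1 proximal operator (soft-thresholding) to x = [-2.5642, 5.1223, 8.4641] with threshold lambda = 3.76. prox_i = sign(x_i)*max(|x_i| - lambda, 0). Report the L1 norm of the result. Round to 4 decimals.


Soft-thresholding with lambda = 3.76:
prox(-2.5642) = sign(-2.5642)*max(|-2.5642| - 3.76, 0) = 0.0
prox(5.1223) = sign(5.1223)*max(|5.1223| - 3.76, 0) = 1.3623
prox(8.4641) = sign(8.4641)*max(|8.4641| - 3.76, 0) = 4.7041
prox(x) = [0.0, 1.3623, 4.7041]
||prox(x)||_1 = 0.0 + 1.3623 + 4.7041 = 6.0664


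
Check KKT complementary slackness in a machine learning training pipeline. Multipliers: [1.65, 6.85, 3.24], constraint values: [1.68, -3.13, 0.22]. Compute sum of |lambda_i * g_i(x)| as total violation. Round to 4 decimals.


KKT complementary slackness check:
lambda_1 * g_1 = 1.65 * 1.68 = 2.772
lambda_2 * g_2 = 6.85 * -3.13 = -21.4405
lambda_3 * g_3 = 3.24 * 0.22 = 0.7128
Total violation = 2.772 + 21.4405 + 0.7128 = 24.9253


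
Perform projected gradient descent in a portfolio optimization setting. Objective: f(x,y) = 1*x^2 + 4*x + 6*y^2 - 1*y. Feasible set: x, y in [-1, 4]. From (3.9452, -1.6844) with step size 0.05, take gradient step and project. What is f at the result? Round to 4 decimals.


Step 1: Compute gradient at (3.9452, -1.6844).
grad_x = 2*1*3.9452 + 4 = 11.8904
grad_y = 2*6*-1.6844 - 1 = -21.2128
Step 2: Gradient step.
x_raw = 3.9452 - 0.05*11.8904 = 3.3507
y_raw = -1.6844 - 0.05*-21.2128 = -0.6238
Step 3: Project onto [-1, 4].
x_proj = clip(3.3507) = 3.3507
y_proj = clip(-0.6238) = -0.6238
Step 4: Evaluate f.
f(3.3507, -0.6238) = 27.588


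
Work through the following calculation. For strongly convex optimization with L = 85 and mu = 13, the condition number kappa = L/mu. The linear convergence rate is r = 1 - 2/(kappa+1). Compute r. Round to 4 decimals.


Step 1: Compute the condition number.
kappa = L/mu = 85/13 = 6.5385
Step 2: Compute the convergence rate.
r = 1 - 2/(kappa + 1) = 1 - 2*mu/(L + mu) = (L - mu)/(L + mu) = 72/98 = 0.7347


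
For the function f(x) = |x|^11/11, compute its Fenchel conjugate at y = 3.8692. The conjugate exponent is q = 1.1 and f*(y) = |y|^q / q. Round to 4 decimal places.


The conjugate exponent q satisfies 1/p + 1/q = 1.
p = 11, so q = 11/(11 - 1) = 1.1
|y|^q = 3.8692^1.1 = 4.4298
f*(3.8692) = 4.4298 / 1.1 = 4.0271


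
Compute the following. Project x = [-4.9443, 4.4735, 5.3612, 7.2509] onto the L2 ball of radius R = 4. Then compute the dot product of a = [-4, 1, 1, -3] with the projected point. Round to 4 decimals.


Step 1: Compute ||x|| (intermediates to 6 decimals).
||x|| = sqrt((-4.9443)^2 + 4.4735^2 + 5.3612^2 + 7.2509^2) = 11.215004
Step 2: Project.
Since ||x|| > R, scale = R/||x|| = 4/11.215004 = 0.356665, proj(x) = scale * x
proj(x) = [-1.763459, 1.595541, 1.912152, 2.586142]
Step 3: Dot product.
a^T * proj(x) = -4*(-1.763459) + 1*1.595541 + 1*1.912152 - 3*2.586142 = 2.8031


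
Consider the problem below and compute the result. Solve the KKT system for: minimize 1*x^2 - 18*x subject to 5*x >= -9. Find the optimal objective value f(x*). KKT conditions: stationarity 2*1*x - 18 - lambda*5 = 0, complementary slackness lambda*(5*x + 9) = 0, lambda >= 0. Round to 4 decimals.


Step 1: Try lambda = 0 (constraint inactive).
Stationarity: 2*1*x - 18 = 0
x* = 18/(2*1) = 9.0
Check constraint: 5*9.0 = 45.0 >= -9 -- satisfied.
Step 2: Compute optimal value.
f(x*) = 1*9.0^2 - 18*9.0 = -81.0


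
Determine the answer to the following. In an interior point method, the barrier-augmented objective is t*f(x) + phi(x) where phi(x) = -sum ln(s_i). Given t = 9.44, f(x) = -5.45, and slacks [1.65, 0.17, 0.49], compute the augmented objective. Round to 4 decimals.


Step 1: Compute log-barrier.
ln values: [0.5008, -1.772, -0.7133]
phi = -(0.5008 - 1.772 - 0.7133) = 1.9845
Step 2: Compute augmented objective.
t*f(x) = 9.44*-5.45 = -51.448
Total = -51.448 + 1.9845 = -49.4635


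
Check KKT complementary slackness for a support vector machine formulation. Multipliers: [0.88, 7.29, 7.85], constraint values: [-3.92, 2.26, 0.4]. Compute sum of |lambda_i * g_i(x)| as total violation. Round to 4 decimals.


KKT complementary slackness check:
lambda_1 * g_1 = 0.88 * -3.92 = -3.4496
lambda_2 * g_2 = 7.29 * 2.26 = 16.4754
lambda_3 * g_3 = 7.85 * 0.4 = 3.14
Total violation = 3.4496 + 16.4754 + 3.14 = 23.065


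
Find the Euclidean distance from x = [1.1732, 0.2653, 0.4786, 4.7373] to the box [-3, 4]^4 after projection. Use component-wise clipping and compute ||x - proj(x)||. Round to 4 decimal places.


Project each component onto [-3, 4].
clip(1.1732) = 1.1732, clip(0.2653) = 0.2653, clip(0.4786) = 0.4786, clip(4.7373) = 4.0
Projection = [1.1732, 0.2653, 0.4786, 4.0]
Squared diffs: [0.0, 0.0, 0.0, 0.5436]
Distance = sqrt(0.5436) = 0.7373


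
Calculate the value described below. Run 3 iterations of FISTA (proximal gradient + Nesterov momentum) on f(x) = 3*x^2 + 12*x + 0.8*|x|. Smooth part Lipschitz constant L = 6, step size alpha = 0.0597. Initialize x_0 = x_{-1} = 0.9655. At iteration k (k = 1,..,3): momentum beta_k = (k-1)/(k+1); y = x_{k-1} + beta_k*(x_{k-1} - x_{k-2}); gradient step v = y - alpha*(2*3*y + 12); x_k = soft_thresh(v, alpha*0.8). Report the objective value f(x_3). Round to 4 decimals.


FISTA on f(x) = 3*x^2 + 12*x + 0.8*|x|
L = 6, alpha = 0.0597
Iteration 1: beta = 0.0, y = 0.9655 + 0.0*(0.9655 - 0.9655) = 0.9655
  grad(y) = 17.793, v = y - alpha*grad = -0.0967
  prox(v) = soft_thresh(-0.0967, 0.0478) = -0.049
Iteration 2: beta = 0.3333, y = -0.049 + 0.3333*(-0.049 - 0.9655) = -0.3871
  grad(y) = 9.6771, v = y - alpha*grad = -0.9649
  prox(v) = soft_thresh(-0.9649, 0.0478) = -0.9171
Iteration 3: beta = 0.5, y = -0.9171 + 0.5*(-0.9171 + 0.049) = -1.3512
  grad(y) = 3.893, v = y - alpha*grad = -1.5836
  prox(v) = soft_thresh(-1.5836, 0.0478) = -1.5358
f(x_3) = 3*(-1.5358)^2 + 12*(-1.5358) + 0.8*|-1.5358| = -10.125


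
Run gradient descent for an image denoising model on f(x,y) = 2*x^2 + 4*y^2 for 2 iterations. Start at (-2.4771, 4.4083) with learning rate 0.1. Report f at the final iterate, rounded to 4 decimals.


Gradient descent on f(x,y) = 2*x^2 + 4*y^2.
Starting point: (-2.4771, 4.4083), alpha = 0.1
Step 1: grad_x = 2*2*-2.4771 = -9.9084, grad_y = 2*4*4.4083 = 35.2664
  x_1 = -2.4771 - 0.1*-9.9084 = -1.4863
  y_1 = 4.4083 - 0.1*35.2664 = 0.8817
Step 2: grad_x = 2*2*-1.4863 = -5.945, grad_y = 2*4*0.8817 = 7.0533
  x_2 = -1.4863 - 0.1*-5.945 = -0.8918
  y_2 = 0.8817 - 0.1*7.0533 = 0.1763
f(-0.8918, 0.1763) = 2*(-0.8918)^2 + 4*0.1763^2 = 1.7148


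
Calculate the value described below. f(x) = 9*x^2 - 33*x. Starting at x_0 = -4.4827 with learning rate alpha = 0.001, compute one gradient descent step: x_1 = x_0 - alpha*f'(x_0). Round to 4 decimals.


We compute the gradient at x_0 and apply the update.
f'(x) = 18*x - 33
f'(-4.4827) = 18*-4.4827 - 33 = -113.6886
x_1 = -4.4827 - 0.001*-113.6886 = -4.369


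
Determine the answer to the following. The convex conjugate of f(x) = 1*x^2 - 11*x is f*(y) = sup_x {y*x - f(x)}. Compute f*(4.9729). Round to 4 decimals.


f*(y) = sup_x {y*x - a*x^2 - b*x} = sup_x {(y-b)*x - a*x^2}
FOC: (y - b) - 2a*x = 0 => x* = (y - b)/(2a)
x* = (4.9729 + 11)/(2*1) = 7.9865
f*(4.9729) = (y-b)^2/(4a) = (4.9729 + 11)^2/(4*1)
= 255.1335/4 = 63.7834


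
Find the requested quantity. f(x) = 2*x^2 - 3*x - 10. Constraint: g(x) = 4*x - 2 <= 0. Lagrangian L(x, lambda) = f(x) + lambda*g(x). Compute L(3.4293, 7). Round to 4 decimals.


Step 1: Evaluate f(x).
f(3.4293) = 2*3.4293^2 - 3*3.4293 - 10 = 3.2323
Step 2: Evaluate g(x).
g(3.4293) = 4*3.4293 - 2 = 11.7172
Step 3: Compute Lagrangian.
L = 3.2323 + 7*11.7172 = 85.2527


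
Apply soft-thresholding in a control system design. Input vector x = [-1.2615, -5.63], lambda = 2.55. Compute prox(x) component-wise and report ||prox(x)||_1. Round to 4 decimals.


Soft-thresholding with lambda = 2.55:
prox(-1.2615) = sign(-1.2615)*max(|-1.2615| - 2.55, 0) = 0.0
prox(-5.63) = sign(-5.63)*max(|-5.63| - 2.55, 0) = -3.08
prox(x) = [0.0, -3.08]
||prox(x)||_1 = 0.0 + 3.08 = 3.08


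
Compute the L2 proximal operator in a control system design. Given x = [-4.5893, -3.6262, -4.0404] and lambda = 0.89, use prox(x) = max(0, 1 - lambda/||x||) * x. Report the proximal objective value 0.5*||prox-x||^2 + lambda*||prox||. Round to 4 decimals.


Step 1: Compute ||x||.
||x|| = 7.1089
Step 2: Compute scaling factor.
scale = max(0, 1 - 0.89/7.1089) = 0.8748
Step 3: prox(x) = [-4.0147, -3.1722, -3.5346]
||prox(x)|| = 6.2189
Step 4: Proximal objective.
0.5*||prox-x||^2 = 0.3961
lambda*||prox|| = 5.5348
Total = 5.9308


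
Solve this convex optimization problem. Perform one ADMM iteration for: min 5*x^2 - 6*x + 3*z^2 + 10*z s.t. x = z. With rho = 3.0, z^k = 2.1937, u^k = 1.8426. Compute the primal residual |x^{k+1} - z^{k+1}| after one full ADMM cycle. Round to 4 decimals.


ADMM iteration with rho = 3.0, z^k = 2.1937, u^k = 1.8426
Step 1: x-update.
Minimize 5*x^2 - 6*x + (3.0/2)*(x - 2.1937 + 1.8426)^2
FOC: (2*5 + 3.0)*x = 6 + 3.0*(2.1937 - 1.8426)
x^{k+1} = 0.5426
Step 2: z-update.
Minimize 3*z^2 + 10*z + (3.0/2)*(0.5426 - z + 1.8426)^2
FOC: (2*3 + 3.0)*z = -10 + 3.0*(0.5426 + 1.8426)
z^{k+1} = -0.3161
Step 3: u-update.
u^{k+1} = 1.8426 + 0.5426 + 0.3161 = 2.7012
Step 4: Primal residual = |0.5426 + 0.3161| = 0.8586


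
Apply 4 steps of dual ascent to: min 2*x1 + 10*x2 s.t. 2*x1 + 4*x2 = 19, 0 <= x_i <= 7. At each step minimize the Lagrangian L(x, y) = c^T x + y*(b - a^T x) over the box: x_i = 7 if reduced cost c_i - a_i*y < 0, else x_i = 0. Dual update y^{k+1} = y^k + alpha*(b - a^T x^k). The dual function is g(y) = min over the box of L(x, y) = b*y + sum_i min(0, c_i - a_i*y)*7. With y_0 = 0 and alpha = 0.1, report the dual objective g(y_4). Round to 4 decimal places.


Dual ascent for LP: min 2*x1 + 10*x2, 2*x1 + 4*x2 = 19, 0 <= x_i <= 7
Step 1: y^k = 0.0, reduced costs: (2.0, 10.0)
  x^k = (0.0, 0.0), subgradient = b - a^T x = 19.0
  y^{k+1} = 0.0 + 0.1*19.0 = 1.9
Step 2: y^k = 1.9, reduced costs: (-1.8, 2.4)
  x^k = (7.0, 0.0), subgradient = b - a^T x = 5.0
  y^{k+1} = 1.9 + 0.1*5.0 = 2.4
Step 3: y^k = 2.4, reduced costs: (-2.8, 0.4)
  x^k = (7.0, 0.0), subgradient = b - a^T x = 5.0
  y^{k+1} = 2.4 + 0.1*5.0 = 2.9
Step 4: y^k = 2.9, reduced costs: (-3.8, -1.6)
  x^k = (7.0, 7.0), subgradient = b - a^T x = -23.0
  y^{k+1} = 2.9 + 0.1*-23.0 = 0.6
Dual objective at y_4 = 0.6: reduced costs (0.8, 7.6), box minimizer x = (0.0, 0.0)
g(y_4) = b*y + (c1 - a1*y)*x1 + (c2 - a2*y)*x2 = 19*0.6 + 0.8*0.0 + 7.6*0.0 = 11.4 + 0.0 + 0.0 = 11.4


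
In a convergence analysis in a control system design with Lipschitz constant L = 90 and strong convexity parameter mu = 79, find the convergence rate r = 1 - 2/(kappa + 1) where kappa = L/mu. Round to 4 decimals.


Step 1: Compute the condition number.
kappa = L/mu = 90/79 = 1.1392
Step 2: Compute the convergence rate.
r = 1 - 2/(kappa + 1) = 1 - 2*mu/(L + mu) = (L - mu)/(L + mu) = 11/169 = 0.0651


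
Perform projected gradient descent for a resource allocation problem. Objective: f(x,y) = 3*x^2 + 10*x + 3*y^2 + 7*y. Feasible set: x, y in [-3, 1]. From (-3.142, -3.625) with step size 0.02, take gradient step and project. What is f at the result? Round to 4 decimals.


Step 1: Compute gradient at (-3.142, -3.625).
grad_x = 2*3*-3.142 + 10 = -8.852
grad_y = 2*3*-3.625 + 7 = -14.75
Step 2: Gradient step.
x_raw = -3.142 - 0.02*-8.852 = -2.965
y_raw = -3.625 - 0.02*-14.75 = -3.33
Step 3: Project onto [-3, 1].
x_proj = clip(-2.965) = -2.965
y_proj = clip(-3.33) = -3.0
Step 4: Evaluate f.
f(-2.965, -3.0) = 2.7234


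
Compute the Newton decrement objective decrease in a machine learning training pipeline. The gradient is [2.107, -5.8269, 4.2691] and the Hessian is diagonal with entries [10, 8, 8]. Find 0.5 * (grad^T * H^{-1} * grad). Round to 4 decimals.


Step 1: H is diagonal, so H^(-1) * g = [0.2107, -0.7284, 0.5336].
Step 2: g^T H^(-1) g = sum_i g_i^2 / H_ii
  = (2.107)^2/10 + (-5.8269)^2/8 + (4.2691)^2/8
  = 0.4439 + 4.2441 + 2.2782 = 6.9662
Step 3: Objective decrease = 0.5 * g^T H^(-1) g = 3.4831


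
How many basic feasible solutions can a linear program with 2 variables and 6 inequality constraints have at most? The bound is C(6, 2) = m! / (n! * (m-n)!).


Each vertex corresponds to some choice of n active constraints out of m, so the number of vertices is at most C(m, n) = m! / (n!(m-n)!).
m = 6, n = 2
Numerator: 6 * 5
Denominator: 2! = 2
C(6, 2) = 15


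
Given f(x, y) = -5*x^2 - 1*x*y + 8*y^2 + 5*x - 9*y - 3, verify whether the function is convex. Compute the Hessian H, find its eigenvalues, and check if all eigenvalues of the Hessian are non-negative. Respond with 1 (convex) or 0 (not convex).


The Hessian of f(x,y) = -5*x^2 - 1*x*y + 8*y^2 + 5*x - 9*y - 3 is:
H = [[-10, -1], [-1, 16]]
Trace = -10 + 16 = 6
Determinant = -10*16 - (-1)^2 = -161
Discriminant = (6)^2 - 4*-161 = 680.0
Eigenvalues: lambda_1 = -10.0384, lambda_2 = 16.0384
The function is not convex.

0


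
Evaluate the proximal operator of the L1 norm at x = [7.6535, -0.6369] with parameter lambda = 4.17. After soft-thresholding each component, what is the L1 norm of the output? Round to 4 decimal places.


Soft-thresholding with lambda = 4.17:
prox(7.6535) = sign(7.6535)*max(|7.6535| - 4.17, 0) = 3.4835
prox(-0.6369) = sign(-0.6369)*max(|-0.6369| - 4.17, 0) = 0.0
prox(x) = [3.4835, 0.0]
||prox(x)||_1 = 3.4835 + 0.0 = 3.4835


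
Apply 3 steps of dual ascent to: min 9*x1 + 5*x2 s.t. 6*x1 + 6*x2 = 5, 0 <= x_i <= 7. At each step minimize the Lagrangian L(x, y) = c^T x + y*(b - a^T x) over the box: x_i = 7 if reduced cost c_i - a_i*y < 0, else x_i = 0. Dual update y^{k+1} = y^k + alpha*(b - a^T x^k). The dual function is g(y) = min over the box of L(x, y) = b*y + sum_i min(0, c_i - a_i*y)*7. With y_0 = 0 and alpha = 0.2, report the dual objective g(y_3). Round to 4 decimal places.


Dual ascent for LP: min 9*x1 + 5*x2, 6*x1 + 6*x2 = 5, 0 <= x_i <= 7
Step 1: y^k = 0.0, reduced costs: (9.0, 5.0)
  x^k = (0.0, 0.0), subgradient = b - a^T x = 5.0
  y^{k+1} = 0.0 + 0.2*5.0 = 1.0
Step 2: y^k = 1.0, reduced costs: (3.0, -1.0)
  x^k = (0.0, 7.0), subgradient = b - a^T x = -37.0
  y^{k+1} = 1.0 + 0.2*-37.0 = -6.4
Step 3: y^k = -6.4, reduced costs: (47.4, 43.4)
  x^k = (0.0, 0.0), subgradient = b - a^T x = 5.0
  y^{k+1} = -6.4 + 0.2*5.0 = -5.4
Dual objective at y_3 = -5.4: reduced costs (41.4, 37.4), box minimizer x = (0.0, 0.0)
g(y_3) = b*y + (c1 - a1*y)*x1 + (c2 - a2*y)*x2 = 5*(-5.4) + 41.4*0.0 + 37.4*0.0 = -27.0 + 0.0 + 0.0 = -27.0


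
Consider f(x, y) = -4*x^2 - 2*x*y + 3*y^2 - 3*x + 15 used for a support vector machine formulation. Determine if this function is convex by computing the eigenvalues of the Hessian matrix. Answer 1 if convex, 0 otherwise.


The Hessian of f(x,y) = -4*x^2 - 2*x*y + 3*y^2 - 3*x + 15 is:
H = [[-8, -2], [-2, 6]]
Trace = -8 + 6 = -2
Determinant = -8*6 - (-2)^2 = -52
Discriminant = (-2)^2 - 4*-52 = 212.0
Eigenvalues: lambda_1 = -8.2801, lambda_2 = 6.2801
The function is not convex.

0


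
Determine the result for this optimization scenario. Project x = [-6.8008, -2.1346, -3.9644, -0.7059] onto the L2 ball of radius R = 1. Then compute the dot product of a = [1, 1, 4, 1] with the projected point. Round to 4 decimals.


Step 1: Compute ||x|| (intermediates to 6 decimals).
||x|| = sqrt((-6.8008)^2 + (-2.1346)^2 + (-3.9644)^2 + (-0.7059)^2) = 8.186706
Step 2: Project.
Since ||x|| > R, scale = R/||x|| = 1/8.186706 = 0.122149, proj(x) = scale * x
proj(x) = [-0.830711, -0.260739, -0.484247, -0.086225]
Step 3: Dot product.
a^T * proj(x) = 1*(-0.830711) + 1*(-0.260739) + 4*(-0.484247) + 1*(-0.086225) = -3.1147


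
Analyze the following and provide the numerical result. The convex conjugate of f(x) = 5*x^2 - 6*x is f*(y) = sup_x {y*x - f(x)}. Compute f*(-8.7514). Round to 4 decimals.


f*(y) = sup_x {y*x - a*x^2 - b*x} = sup_x {(y-b)*x - a*x^2}
FOC: (y - b) - 2a*x = 0 => x* = (y - b)/(2a)
x* = (-8.7514 + 6)/(2*5) = -0.2751
f*(-8.7514) = (y-b)^2/(4a) = (-8.7514 + 6)^2/(4*5)
= 7.5702/20 = 0.3785


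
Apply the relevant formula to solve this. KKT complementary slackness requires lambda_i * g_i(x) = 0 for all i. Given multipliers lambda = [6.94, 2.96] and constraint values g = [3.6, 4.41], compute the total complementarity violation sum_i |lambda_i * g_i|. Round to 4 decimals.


KKT complementary slackness check:
lambda_1 * g_1 = 6.94 * 3.6 = 24.984
lambda_2 * g_2 = 2.96 * 4.41 = 13.0536
Total violation = 24.984 + 13.0536 = 38.0376


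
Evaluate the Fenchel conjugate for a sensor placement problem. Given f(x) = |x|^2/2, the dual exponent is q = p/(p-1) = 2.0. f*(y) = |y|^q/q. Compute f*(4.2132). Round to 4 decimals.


The conjugate exponent q satisfies 1/p + 1/q = 1.
p = 2, so q = 2/(2 - 1) = 2.0
|y|^q = 4.2132^2.0 = 17.7511
f*(4.2132) = 17.7511 / 2.0 = 8.8755


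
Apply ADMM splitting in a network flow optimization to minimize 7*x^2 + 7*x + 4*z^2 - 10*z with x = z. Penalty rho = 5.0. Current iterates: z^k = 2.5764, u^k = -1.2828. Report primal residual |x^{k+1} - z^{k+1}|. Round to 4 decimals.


ADMM iteration with rho = 5.0, z^k = 2.5764, u^k = -1.2828
Step 1: x-update.
Minimize 7*x^2 + 7*x + (5.0/2)*(x - 2.5764 - 1.2828)^2
FOC: (2*7 + 5.0)*x = -7 + 5.0*(2.5764 + 1.2828)
x^{k+1} = 0.6472
Step 2: z-update.
Minimize 4*z^2 - 10*z + (5.0/2)*(0.6472 - z - 1.2828)^2
FOC: (2*4 + 5.0)*z = 10 + 5.0*(0.6472 - 1.2828)
z^{k+1} = 0.5248
Step 3: u-update.
u^{k+1} = -1.2828 + 0.6472 - 0.5248 = -1.1604
Step 4: Primal residual = |0.6472 - 0.5248| = 0.1224


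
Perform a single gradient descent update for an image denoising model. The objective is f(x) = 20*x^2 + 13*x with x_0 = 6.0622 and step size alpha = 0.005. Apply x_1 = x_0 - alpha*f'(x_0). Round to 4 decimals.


We compute the gradient at x_0 and apply the update.
f'(x) = 40*x + 13
f'(6.0622) = 40*6.0622 + 13 = 255.488
x_1 = 6.0622 - 0.005*255.488 = 4.7848


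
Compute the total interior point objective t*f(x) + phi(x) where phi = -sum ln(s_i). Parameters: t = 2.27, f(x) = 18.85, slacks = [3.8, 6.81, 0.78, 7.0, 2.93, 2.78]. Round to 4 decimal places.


Step 1: Compute log-barrier.
ln values: [1.335, 1.9184, -0.2485, 1.9459, 1.075, 1.0225]
phi = -(1.335 + 1.9184 - 0.2485 + 1.9459 + 1.075 + 1.0225) = -7.0483
Step 2: Compute augmented objective.
t*f(x) = 2.27*18.85 = 42.7895
Total = 42.7895 - 7.0483 = 35.7412


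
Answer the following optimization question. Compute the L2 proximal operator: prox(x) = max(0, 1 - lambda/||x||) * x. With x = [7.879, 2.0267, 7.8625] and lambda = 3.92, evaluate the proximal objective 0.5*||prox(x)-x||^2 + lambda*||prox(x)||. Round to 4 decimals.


Step 1: Compute ||x||.
||x|| = 11.3139
Step 2: Compute scaling factor.
scale = max(0, 1 - 3.92/11.3139) = 0.6535
Step 3: prox(x) = [5.1491, 1.3245, 5.1383]
||prox(x)|| = 7.3939
Step 4: Proximal objective.
0.5*||prox-x||^2 = 7.6832
lambda*||prox|| = 28.9841
Total = 36.6674


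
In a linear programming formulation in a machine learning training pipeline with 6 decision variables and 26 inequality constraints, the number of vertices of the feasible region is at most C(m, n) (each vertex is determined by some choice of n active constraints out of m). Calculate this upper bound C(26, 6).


Each vertex corresponds to some choice of n active constraints out of m, so the number of vertices is at most C(m, n) = m! / (n!(m-n)!).
m = 26, n = 6
Numerator: 26 * 25 * 24 * 23 * 22 * 21
Denominator: 6! = 720
C(26, 6) = 230230


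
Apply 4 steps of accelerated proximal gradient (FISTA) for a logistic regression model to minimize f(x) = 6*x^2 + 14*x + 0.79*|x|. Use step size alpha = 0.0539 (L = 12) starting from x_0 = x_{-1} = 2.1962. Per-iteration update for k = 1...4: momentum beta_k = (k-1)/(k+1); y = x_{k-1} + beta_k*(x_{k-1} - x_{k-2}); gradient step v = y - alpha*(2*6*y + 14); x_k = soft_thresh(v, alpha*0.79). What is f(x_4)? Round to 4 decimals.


FISTA on f(x) = 6*x^2 + 14*x + 0.79*|x|
L = 12, alpha = 0.0539
Iteration 1: beta = 0.0, y = 2.1962 + 0.0*(2.1962 - 2.1962) = 2.1962
  grad(y) = 40.3544, v = y - alpha*grad = 0.0211
  prox(v) = soft_thresh(0.0211, 0.0426) = 0.0
Iteration 2: beta = 0.3333, y = 0.0 + 0.3333*(0.0 - 2.1962) = -0.7321
  grad(y) = 5.2152, v = y - alpha*grad = -1.0132
  prox(v) = soft_thresh(-1.0132, 0.0426) = -0.9706
Iteration 3: beta = 0.5, y = -0.9706 + 0.5*(-0.9706 - 0.0) = -1.4559
  grad(y) = -3.4705, v = y - alpha*grad = -1.2688
  prox(v) = soft_thresh(-1.2688, 0.0426) = -1.2262
Iteration 4: beta = 0.6, y = -1.2262 + 0.6*(-1.2262 + 0.9706) = -1.3796
  grad(y) = -2.5555, v = y - alpha*grad = -1.2419
  prox(v) = soft_thresh(-1.2419, 0.0426) = -1.1993
f(x_4) = 6*(-1.1993)^2 + 14*(-1.1993) + 0.79*|-1.1993| = -7.2128


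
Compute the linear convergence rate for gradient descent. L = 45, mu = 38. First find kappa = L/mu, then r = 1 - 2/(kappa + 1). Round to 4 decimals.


Step 1: Compute the condition number.
kappa = L/mu = 45/38 = 1.1842
Step 2: Compute the convergence rate.
r = 1 - 2/(kappa + 1) = 1 - 2*mu/(L + mu) = (L - mu)/(L + mu) = 7/83 = 0.0843


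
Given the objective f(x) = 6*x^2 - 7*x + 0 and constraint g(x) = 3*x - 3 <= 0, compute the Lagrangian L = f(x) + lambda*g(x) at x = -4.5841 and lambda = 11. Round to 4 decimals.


Step 1: Evaluate f(x).
f(-4.5841) = 6*(-4.5841)^2 - 7*(-4.5841) + 0 = 158.1725
Step 2: Evaluate g(x).
g(-4.5841) = 3*-4.5841 - 3 = -16.7523
Step 3: Compute Lagrangian.
L = 158.1725 + 11*-16.7523 = -26.1028


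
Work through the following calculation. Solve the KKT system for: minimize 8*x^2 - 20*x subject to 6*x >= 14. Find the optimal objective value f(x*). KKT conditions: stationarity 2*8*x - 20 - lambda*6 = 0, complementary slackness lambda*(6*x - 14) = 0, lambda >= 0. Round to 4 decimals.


Step 1: Try lambda = 0 (constraint inactive).
x_unc = 20/(2*8) = 1.25
Check: 6*1.25 = 7.5 < 14 -- violated!
Step 2: Constraint must be active: 6*x = 14
x* = 14/6 = 7/3 = 2.3333 (rounded; the exact value 7/3 is used below)
lambda = (2*8*(7/3) - 20)/6 = 2.8889
Step 3: Compute optimal value.
f(x*) = 8*(7/3)^2 - 20*(7/3) = -3.1111


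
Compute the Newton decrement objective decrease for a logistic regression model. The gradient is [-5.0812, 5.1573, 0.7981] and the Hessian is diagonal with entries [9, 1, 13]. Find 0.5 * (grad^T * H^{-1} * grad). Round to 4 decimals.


Step 1: H is diagonal, so H^(-1) * g = [-0.5646, 5.1573, 0.0614].
Step 2: g^T H^(-1) g = sum_i g_i^2 / H_ii
  = (-5.0812)^2/9 + (5.1573)^2/1 + (0.7981)^2/13
  = 2.8687 + 26.5977 + 0.049 = 29.5155
Step 3: Objective decrease = 0.5 * g^T H^(-1) g = 14.7577


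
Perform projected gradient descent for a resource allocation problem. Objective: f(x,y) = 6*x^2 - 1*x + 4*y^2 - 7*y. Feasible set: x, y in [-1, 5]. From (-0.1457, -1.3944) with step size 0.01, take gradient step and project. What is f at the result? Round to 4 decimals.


Step 1: Compute gradient at (-0.1457, -1.3944).
grad_x = 2*6*-0.1457 - 1 = -2.7484
grad_y = 2*4*-1.3944 - 7 = -18.1552
Step 2: Gradient step.
x_raw = -0.1457 - 0.01*-2.7484 = -0.1182
y_raw = -1.3944 - 0.01*-18.1552 = -1.2128
Step 3: Project onto [-1, 5].
x_proj = clip(-0.1182) = -0.1182
y_proj = clip(-1.2128) = -1.0
Step 4: Evaluate f.
f(-0.1182, -1.0) = 11.2021


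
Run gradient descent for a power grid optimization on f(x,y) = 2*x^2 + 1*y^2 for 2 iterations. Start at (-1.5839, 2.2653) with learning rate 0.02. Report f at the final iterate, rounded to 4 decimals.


Gradient descent on f(x,y) = 2*x^2 + 1*y^2.
Starting point: (-1.5839, 2.2653), alpha = 0.02
Step 1: grad_x = 2*2*-1.5839 = -6.3356, grad_y = 2*1*2.2653 = 4.5306
  x_1 = -1.5839 - 0.02*-6.3356 = -1.4572
  y_1 = 2.2653 - 0.02*4.5306 = 2.1747
Step 2: grad_x = 2*2*-1.4572 = -5.8288, grad_y = 2*1*2.1747 = 4.3494
  x_2 = -1.4572 - 0.02*-5.8288 = -1.3406
  y_2 = 2.1747 - 0.02*4.3494 = 2.0877
f(-1.3406, 2.0877) = 2*(-1.3406)^2 + 1*2.0877^2 = 7.953


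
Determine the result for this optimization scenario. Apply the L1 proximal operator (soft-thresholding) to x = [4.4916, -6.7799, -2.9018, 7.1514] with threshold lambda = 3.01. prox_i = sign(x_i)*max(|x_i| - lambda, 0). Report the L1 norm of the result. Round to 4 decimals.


Soft-thresholding with lambda = 3.01:
prox(4.4916) = sign(4.4916)*max(|4.4916| - 3.01, 0) = 1.4816
prox(-6.7799) = sign(-6.7799)*max(|-6.7799| - 3.01, 0) = -3.7699
prox(-2.9018) = sign(-2.9018)*max(|-2.9018| - 3.01, 0) = 0.0
prox(7.1514) = sign(7.1514)*max(|7.1514| - 3.01, 0) = 4.1414
prox(x) = [1.4816, -3.7699, 0.0, 4.1414]
||prox(x)||_1 = 1.4816 + 3.7699 + 0.0 + 4.1414 = 9.3929


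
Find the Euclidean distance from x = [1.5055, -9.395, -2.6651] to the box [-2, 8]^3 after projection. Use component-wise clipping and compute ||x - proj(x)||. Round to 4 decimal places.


Project each component onto [-2, 8].
clip(1.5055) = 1.5055, clip(-9.395) = -2.0, clip(-2.6651) = -2.0
Projection = [1.5055, -2.0, -2.0]
Squared diffs: [0.0, 54.686, 0.4424]
Distance = sqrt(55.1284) = 7.4248
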